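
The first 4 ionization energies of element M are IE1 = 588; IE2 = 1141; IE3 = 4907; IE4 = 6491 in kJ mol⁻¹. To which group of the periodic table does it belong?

Group 2

Look for the largest jump between consecutive ionization energies: IE3/IE2 ≈ 4.3, far larger than any earlier ratio.
That jump marks the point where a core electron is being removed. So the atom has 2 valence electrons.
A main-group element with 2 valence electrons is in group 2.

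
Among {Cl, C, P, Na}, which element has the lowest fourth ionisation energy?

P

The fourth ionization energy removes an electron from the +3 ion. For each element: Cl³⁺ still has 4 valence electrons; C³⁺ still has 1 valence electron; P³⁺ still has 2 valence electrons; Na³⁺ is already 2 electrons into the core.
Breaking into a closed-shell core is much more expensive than removing a leftover valence electron — Na has the largest IE_4 here.
Valence configurations: Cl³⁺ [Ne]3s²3p², C³⁺ [He]2s¹, P³⁺ [Ne]3s².
Tabulated IE_4 (kJ/mol): Cl 5159, C 6223, P 4964, Na 9543.
Overall IE_4 order: P < Cl < C < Na.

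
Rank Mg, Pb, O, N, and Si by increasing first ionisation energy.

N is in period 2, group 15; O is in period 2, group 16; Mg is in period 3, group 2; Si is in period 3, group 14; Pb is in period 6, group 14.
Removing the outermost electron gets harder across a period and easier down a group.
Neither a single period nor a single group — weigh both effects.
Mg > Pb: period and group pull opposite ways; the down-group shift dominates (738 vs 716 kJ/mol).
Si > Mg: Si lies to the right of Mg in period 3, so the across-period effect alone puts Si higher.
O > Si: relative to Si, both the across-period and down-group shifts push O's first ionization energy up.
N > O: this pair runs against the simple trend — see the exception note.
Note the exception: N has a higher first ionization energy than O, contrary to the simple trend — pairing an electron in O's 2p⁴ costs repulsion energy, so O ionizes more easily than half-filled N (2p³).
For reference (kJ/mol): N 1402, O 1314, Mg 738, Si 786, Pb 716.
So from lowest to highest: Pb < Mg < Si < O < N.

Pb < Mg < Si < O < N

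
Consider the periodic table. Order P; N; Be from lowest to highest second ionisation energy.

Consider each +1 ion: P⁺ still has 4 valence electrons; N⁺ still has 4 valence electrons; Be⁺ still has 1 valence electron.
All are still removing valence electrons, so compare the +1 ions as you would atoms: IE_2 generally rises across a period (higher Z_eff) and falls down a group (larger shell), subject to the usual subshell exceptions.
Valence configurations: P⁺ [Ne]3s²3p², N⁺ [He]2s²2p², Be⁺ [He]2s¹.
The numbers (kJ/mol): P 1907, N 2856, Be 1757.
Hence IE_2: Be < P < N.

Be < P < N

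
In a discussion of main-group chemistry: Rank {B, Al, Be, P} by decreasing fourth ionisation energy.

B > Be > Al > P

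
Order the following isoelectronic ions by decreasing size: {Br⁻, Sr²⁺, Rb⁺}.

All of these have 36 electrons, so size is governed by nuclear charge alone: the more protons, the stronger the pull on the same electron cloud, and the smaller the ion.
Nuclear charges: Sr²⁺ (Z=38), Rb⁺ (Z=37), Br⁻ (Z=35).
Largest to smallest: Br⁻ > Rb⁺ > Sr²⁺.

Br⁻ > Rb⁺ > Sr²⁺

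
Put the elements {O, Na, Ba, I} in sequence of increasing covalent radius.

O, I, Na, Ba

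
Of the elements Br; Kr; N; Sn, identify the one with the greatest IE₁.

N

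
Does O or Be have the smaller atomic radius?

O

Be is in period 2, group 2; O is in period 2, group 16.
Moving right in a period, electrons are added to the same shell under a stronger nuclear pull, so atoms get smaller; moving down, a new shell is opened and atoms get larger.
All lie in period 2, so atomic radius increases right to left.
So O has the smaller atomic radius (O < Be).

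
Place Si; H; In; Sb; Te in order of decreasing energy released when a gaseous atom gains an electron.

Te, Si, Sb, H, In

H is in period 1, group 1; Si is in period 3, group 14; In is in period 5, group 13; Sb is in period 5, group 15; Te is in period 5, group 16.
Electron affinity generally becomes more exothermic across a period toward the halogens and less exothermic down a group.
Here both period and group differ, so the two effects have to be weighed against each other.
H > In: period and group pull opposite ways; the down-group shift dominates (73 vs 29 kJ/mol).
Sb > H: period and group pull opposite ways; the across-period shift dominates (103 vs 73 kJ/mol).
Si > Sb: period and group pull opposite ways; the down-group shift dominates (134 vs 103 kJ/mol).
Te > Si: the two effects oppose for this pair; the across-period effect wins (190 vs 134 kJ/mol).
Approximate values (kJ/mol): H 73, Si 134, In 29, Sb 103, Te 190.
So from highest to lowest: Te > Si > Sb > H > In.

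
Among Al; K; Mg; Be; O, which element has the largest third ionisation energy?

After 2 electrons have been removed, what remains? Al²⁺ still has 1 valence electron; K²⁺ is already 1 electron into the core; Mg²⁺ is the bare [Ne] core; Be²⁺ is the bare [He] core; O²⁺ still has 4 valence electrons.
Usually core removal costs more than valence removal, but here the competition is close: a tightly held n=2 valence electron can cost more to remove than an n=3 core electron, so the actual values have to decide it.
Valence configurations: Al²⁺ [Ne]3s¹, O²⁺ [He]2s²2p².
Tabulated IE_3 (kJ/mol): Al 2745, K 4420, Mg 7733, Be 14849, O 5300.
Hence IE_3: Al < K < O < Mg < Be.

Be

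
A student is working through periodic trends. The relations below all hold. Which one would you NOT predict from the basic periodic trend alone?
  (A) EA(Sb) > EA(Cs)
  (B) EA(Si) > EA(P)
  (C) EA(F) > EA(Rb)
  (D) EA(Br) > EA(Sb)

(B)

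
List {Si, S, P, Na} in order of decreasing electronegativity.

S > P > Si > Na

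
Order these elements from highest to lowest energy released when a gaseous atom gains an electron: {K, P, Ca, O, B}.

B is in period 2, group 13; O is in period 2, group 16; P is in period 3, group 15; K is in period 4, group 1; Ca is in period 4, group 2.
Adding an electron releases more energy for atoms nearer the top right (short of the noble gases).
These span different periods and groups, so the two trends combine.
B > Ca: relative to Ca, both the across-period and down-group shifts push B's electron affinity up.
K > B: this pair runs against the simple trend — see the exception note.
P > K: relative to K, both the across-period and down-group shifts push P's electron affinity up.
O > P: relative to P, both the across-period and down-group shifts push O's electron affinity up.
Note the exception: K has a higher electron affinity than B, contrary to the simple trend — B's ns²np¹ configuration gives only a small electron affinity — the sparsely filled np subshell binds an added electron weakly.
Note the exception: K has a higher electron affinity than Ca, contrary to the simple trend — adding an electron to Ca (ns²) has to open a new, higher-energy np subshell, which is unfavourable.
Tabulated electron affinity (kJ/mol): B 27, O 141, P 72, K 48, Ca 2.
So from highest to lowest: O > P > K > B > Ca.

O > P > K > B > Ca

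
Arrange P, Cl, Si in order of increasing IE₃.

P, Si, Cl

IE_3 is the cost of taking one more electron from the +2 cation: P²⁺ still has 3 valence electrons; Cl²⁺ still has 5 valence electrons; Si²⁺ still has 2 valence electrons.
All are still removing valence electrons, so compare the +2 ions as you would atoms: IE_3 generally rises across a period (higher Z_eff) and falls down a group (larger shell), subject to the usual subshell exceptions.
Valence configurations: P²⁺ [Ne]3s²3p¹, Cl²⁺ [Ne]3s²3p³, Si²⁺ [Ne]3s².
P²⁺ loses a lone 3p electron whereas Si²⁺ must break into a filled 3s² pair, so IE_3(Si) > IE_3(P) even though P has the higher nuclear charge.
The numbers (kJ/mol): P 2914, Cl 3822, Si 3232.
Hence IE_3: P < Si < Cl.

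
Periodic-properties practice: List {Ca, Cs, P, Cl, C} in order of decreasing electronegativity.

Cl > C > P > Ca > Cs

EN rises left→right (higher Z_eff, smaller atoms) and falls top→bottom (larger, more shielded atoms).
Neither a single period nor a single group — weigh both effects.
Ca > Cs: both effects reinforce here, so Ca is clearly the higher of the two.
P > Ca: relative to Ca, both the across-period and down-group shifts push P's electronegativity up.
C > P: period and group pull opposite ways; the down-group shift dominates (2.55 vs 2.19).
Cl > C: period and group pull opposite ways; the across-period shift dominates (3.16 vs 2.55).
For reference (Pauling): C 2.55, P 2.19, Cl 3.16, Ca 1.00, Cs 0.79.
So from highest to lowest: Cl > C > P > Ca > Cs.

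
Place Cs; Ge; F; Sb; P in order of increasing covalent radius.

F, P, Ge, Sb, Cs

F is in period 2, group 17; P is in period 3, group 15; Ge is in period 4, group 14; Sb is in period 5, group 15; Cs is in period 6, group 1.
Atomic radius shrinks across a period as nuclear charge pulls the same shell inward, and grows down a group as new shells are added.
Here both period and group differ, so the two effects have to be weighed against each other.
P > F: relative to F, both the across-period and down-group shifts push P's atomic radius up.
Ge > P: relative to P, both the across-period and down-group shifts push Ge's atomic radius up.
Sb > Ge: the two effects oppose for this pair; the down-group effect wins (140 vs 121 pm).
Cs > Sb: relative to Sb, both the across-period and down-group shifts push Cs's atomic radius up.
For reference (pm): F 64, P 111, Ge 121, Sb 140, Cs 232.
So from smallest to largest: F < P < Ge < Sb < Cs.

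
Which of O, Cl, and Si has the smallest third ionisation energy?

Si

Consider each +2 ion: O²⁺ still has 4 valence electrons; Cl²⁺ still has 5 valence electrons; Si²⁺ still has 2 valence electrons.
All are still removing valence electrons, so compare the +2 ions as you would atoms: IE_3 generally rises across a period (higher Z_eff) and falls down a group (larger shell), subject to the usual subshell exceptions.
Valence configurations: O²⁺ [He]2s²2p², Cl²⁺ [Ne]3s²3p³, Si²⁺ [Ne]3s².
The numbers (kJ/mol): O 5300, Cl 3822, Si 3232.
So the third ionization energies run Si < Cl < O.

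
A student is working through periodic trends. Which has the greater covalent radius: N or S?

N is in period 2, group 15; S is in period 3, group 16.
Atomic radius shrinks across a period as nuclear charge pulls the same shell inward, and grows down a group as new shells are added.
A diagonal step moves right (one effect) and down (the opposite effect) at once.
S > N: period and group pull opposite ways; the down-group shift dominates (103 vs 71 pm).
Tabulated atomic radius (pm): N 71, S 103.
So S has the greater covalent radius (S > N).

S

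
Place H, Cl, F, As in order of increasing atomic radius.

H is in period 1, group 1; F is in period 2, group 17; Cl is in period 3, group 17; As is in period 4, group 15.
Radius decreases left→right (rising Z_eff, same n) and increases top→bottom (higher n).
These span different periods and groups, so the two trends combine.
F > H: the two effects oppose for this pair; the down-group effect wins (64 vs 32 pm).
Cl > F: they share group 17; the group trend gives Cl the larger value.
As > Cl: both effects reinforce here, so As is clearly the larger of the two.
Approximate values (pm): H 32, F 64, Cl 99, As 121.
So from smallest to largest: H < F < Cl < As.

H < F < Cl < As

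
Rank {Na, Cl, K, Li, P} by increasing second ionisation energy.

P < Cl < K < Na < Li

The second ionization energy removes an electron from the +1 ion. For each element: Na⁺ is the bare [Ne] core; Cl⁺ still has 6 valence electrons; K⁺ is the bare [Ar] core; Li⁺ is the bare [He] core; P⁺ still has 4 valence electrons.
Breaking into a closed-shell core is much more expensive than removing a leftover valence electron — K, Na and Li have the largest IE_2 here.
Valence configurations: Cl⁺ [Ne]3s²3p⁴, P⁺ [Ne]3s²3p².
Approximate IE_2 values (kJ/mol): Na 4562, Cl 2298, K 3052, Li 7298, P 1907.
So the second ionization energies run P < Cl < K < Na < Li.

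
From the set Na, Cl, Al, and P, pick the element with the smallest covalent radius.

Cl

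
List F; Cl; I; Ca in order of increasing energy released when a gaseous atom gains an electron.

F is in period 2, group 17; Cl is in period 3, group 17; Ca is in period 4, group 2; I is in period 5, group 17.
Adding an electron releases more energy for atoms nearer the top right (short of the noble gases).
These span different periods and groups, so the two trends combine.
I > Ca: period and group pull opposite ways; the across-period shift dominates (295 vs 2 kJ/mol).
F > I: F sits above I in group 17, so the down-group effect alone puts F higher.
Cl > F: this pair runs against the simple trend — see the exception note.
Note the exception: Cl has a higher electron affinity than F, contrary to the simple trend — F's small 2p subshell makes the incoming electron feel strong e⁻–e⁻ repulsion, so Cl actually releases more energy on gaining an electron.
Tabulated electron affinity (kJ/mol): F 328, Cl 349, Ca 2, I 295.
So from lowest to highest: Ca < I < F < Cl.

Ca < I < F < Cl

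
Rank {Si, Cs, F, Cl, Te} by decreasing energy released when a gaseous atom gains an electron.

Cl, F, Te, Si, Cs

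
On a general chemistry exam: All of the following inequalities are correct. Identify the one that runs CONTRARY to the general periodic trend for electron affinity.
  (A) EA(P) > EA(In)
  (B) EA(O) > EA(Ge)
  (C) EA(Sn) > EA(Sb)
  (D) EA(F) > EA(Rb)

(C)

The general trend: electron affinity increases across a period and decreases down a group.
(A) P (period 3, group 15) vs In (period 5, group 13): the stated order agrees with the simple trend.
(B) O (period 2, group 16) vs Ge (period 4, group 14): the stated order agrees with the simple trend.
(C) Sn (period 5, group 14) vs Sb (period 5, group 15): the stated order contradicts the simple trend.
(D) F (period 2, group 17) vs Rb (period 5, group 1): the stated order agrees with the simple trend.
The exception is (C): adding an electron to Sb's half-filled 5p³ is unfavourable, so Sn has the more exothermic EA.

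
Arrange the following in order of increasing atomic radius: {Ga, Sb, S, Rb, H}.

H < S < Ga < Sb < Rb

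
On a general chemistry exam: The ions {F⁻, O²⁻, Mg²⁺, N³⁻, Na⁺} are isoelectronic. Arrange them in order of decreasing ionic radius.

All of these have 10 electrons, so size is governed by nuclear charge alone: the more protons, the stronger the pull on the same electron cloud, and the smaller the ion.
Nuclear charges: Mg²⁺ (Z=12), Na⁺ (Z=11), F⁻ (Z=9), O²⁻ (Z=8), N³⁻ (Z=7).
Largest to smallest: N³⁻ > O²⁻ > F⁻ > Na⁺ > Mg²⁺.

N³⁻ > O²⁻ > F⁻ > Na⁺ > Mg²⁺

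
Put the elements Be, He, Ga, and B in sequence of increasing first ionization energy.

Ga < B < Be < He

He is in period 1, group 18; Be is in period 2, group 2; B is in period 2, group 13; Ga is in period 4, group 13.
Removing the outermost electron gets harder across a period and easier down a group.
Here both period and group differ, so the two effects have to be weighed against each other.
B > Ga: B sits above Ga in group 13, so the down-group effect alone puts B higher.
Be > B: this pair runs against the simple trend — see the exception note.
He > Be: both effects reinforce here, so He is clearly the higher of the two.
Note the exception: Be has a higher first ionization energy than B, contrary to the simple trend — removing B's lone 2p electron is easier than breaking Be's filled 2s².
Tabulated first ionization energy (kJ/mol): He 2372, Be 900, B 801, Ga 579.
So from lowest to highest: Ga < B < Be < He.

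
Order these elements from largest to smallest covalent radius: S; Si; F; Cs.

F is in period 2, group 17; Si is in period 3, group 14; S is in period 3, group 16; Cs is in period 6, group 1.
Across a period the added protons contract the valence shell; down a group each new principal shell makes the atom larger.
Here both period and group differ, so the two effects have to be weighed against each other.
S > F: both effects reinforce here, so S is clearly the larger of the two.
Si > S: Si lies to the left of S in period 3, so the across-period effect alone puts Si larger.
Cs > Si: both effects reinforce here, so Cs is clearly the larger of the two.
For reference (pm): F 64, Si 116, S 103, Cs 232.
So from largest to smallest: Cs > Si > S > F.

Cs, Si, S, F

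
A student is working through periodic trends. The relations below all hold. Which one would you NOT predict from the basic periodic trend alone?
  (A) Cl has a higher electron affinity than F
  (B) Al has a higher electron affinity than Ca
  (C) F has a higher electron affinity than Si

The general trend: electron affinity increases across a period and decreases down a group.
(A) Cl (period 3, group 17) vs F (period 2, group 17): the stated order contradicts the simple trend.
(B) Al (period 3, group 13) vs Ca (period 4, group 2): the stated order agrees with the simple trend.
(C) F (period 2, group 17) vs Si (period 3, group 14): the stated order agrees with the simple trend.
The exception is (A): F's small 2p subshell makes the incoming electron feel strong e⁻–e⁻ repulsion, so Cl actually releases more energy on gaining an electron.

(A)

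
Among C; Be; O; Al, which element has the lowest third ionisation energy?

Al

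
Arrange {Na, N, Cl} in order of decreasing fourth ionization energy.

The fourth ionization energy removes an electron from the +3 ion. For each element: Na³⁺ is already 2 electrons into the core; N³⁺ still has 2 valence electrons; Cl³⁺ still has 4 valence electrons.
Pulling an electron out of a noble-gas core costs far more than removing a remaining valence electron, so Na sits at the high end of IE_4.
Valence configurations: N³⁺ [He]2s², Cl³⁺ [Ne]3s²3p².
Tabulated IE_4 (kJ/mol): Na 9543, N 7475, Cl 5159.
Putting it together, IE_4: Cl < N < Na.

Na > N > Cl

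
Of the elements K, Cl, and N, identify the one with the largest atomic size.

N is in period 2, group 15; Cl is in period 3, group 17; K is in period 4, group 1.
Across a period the added protons contract the valence shell; down a group each new principal shell makes the atom larger.
These span different periods and groups, so the two trends combine.
Cl > N: the two effects oppose for this pair; the down-group effect wins (99 vs 71 pm).
K > Cl: relative to Cl, both the across-period and down-group shifts push K's atomic radius up.
Approximate values (pm): N 71, Cl 99, K 196.
The largest atomic size among these belongs to K.

K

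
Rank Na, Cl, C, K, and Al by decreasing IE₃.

Na, C, K, Cl, Al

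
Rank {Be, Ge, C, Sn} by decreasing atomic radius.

Sn > Ge > Be > C

Moving right in a period, electrons are added to the same shell under a stronger nuclear pull, so atoms get smaller; moving down, a new shell is opened and atoms get larger.
These span different periods and groups, so the two trends combine.
Be > C: both are in period 2; the period trend gives Be the larger value.
Ge > Be: period and group pull opposite ways; the down-group shift dominates (121 vs 102 pm).
Sn > Ge: they share group 14; the group trend gives Sn the larger value.
Approximate values (pm): Be 102, C 75, Ge 121, Sn 140.
So from largest to smallest: Sn > Ge > Be > C.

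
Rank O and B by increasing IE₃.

B, O

Consider each +2 ion: O²⁺ still has 4 valence electrons; B²⁺ still has 1 valence electron.
All are still removing valence electrons, so compare the +2 ions as you would atoms: IE_3 generally rises across a period (higher Z_eff) and falls down a group (larger shell), subject to the usual subshell exceptions.
Valence configurations: O²⁺ [He]2s²2p², B²⁺ [He]2s¹.
Tabulated IE_3 (kJ/mol): O 5300, B 3660.
Overall IE_3 order: B < O.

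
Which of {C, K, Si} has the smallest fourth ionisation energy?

Si

After 3 electrons have been removed, what remains? C³⁺ still has 1 valence electron; K³⁺ is already 2 electrons into the core; Si³⁺ still has 1 valence electron.
Usually core removal costs more than valence removal, but here the competition is close: a tightly held n=2 valence electron can cost more to remove than an n=3 core electron, so the actual values have to decide it.
Valence configurations: C³⁺ [He]2s¹, Si³⁺ [Ne]3s¹.
The numbers (kJ/mol): C 6223, K 5877, Si 4356.
Hence IE_4: Si < K < C.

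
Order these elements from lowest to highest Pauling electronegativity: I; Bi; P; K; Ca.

K < Ca < Bi < P < I

P is in period 3, group 15; K is in period 4, group 1; Ca is in period 4, group 2; I is in period 5, group 17; Bi is in period 6, group 15.
Smaller atoms with higher effective nuclear charge are more electronegative.
Here both period and group differ, so the two effects have to be weighed against each other.
Ca > K: both are in period 4; the period trend gives Ca the larger value.
Bi > Ca: the two effects oppose for this pair; the across-period effect wins (2.02 vs 1.00).
P > Bi: P sits above Bi in group 15, so the down-group effect alone puts P higher.
I > P: the two effects oppose for this pair; the across-period effect wins (2.66 vs 2.19).
For reference (Pauling): P 2.19, K 0.82, Ca 1.00, I 2.66, Bi 2.02.
So from lowest to highest: K < Ca < Bi < P < I.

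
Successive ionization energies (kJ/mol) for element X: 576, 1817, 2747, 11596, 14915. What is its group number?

Group 13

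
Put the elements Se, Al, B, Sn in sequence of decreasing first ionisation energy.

Se, B, Sn, Al

B is in period 2, group 13; Al is in period 3, group 13; Se is in period 4, group 16; Sn is in period 5, group 14.
IE₁ increases left→right with effective nuclear charge and decreases top→bottom as the valence shell moves farther out.
Here both period and group differ, so the two effects have to be weighed against each other.
Sn > Al: period and group pull opposite ways; the across-period shift dominates (709 vs 578 kJ/mol).
B > Sn: the two effects oppose for this pair; the down-group effect wins (801 vs 709 kJ/mol).
Se > B: period and group pull opposite ways; the across-period shift dominates (941 vs 801 kJ/mol).
For reference (kJ/mol): B 801, Al 578, Se 941, Sn 709.
So from highest to lowest: Se > B > Sn > Al.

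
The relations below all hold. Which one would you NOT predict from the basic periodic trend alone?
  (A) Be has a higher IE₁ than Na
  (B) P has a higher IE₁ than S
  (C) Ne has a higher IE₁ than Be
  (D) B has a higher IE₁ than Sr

(B)

The general trend: IE₁ increases across a period and decreases down a group.
(A) Be (period 2, group 2) vs Na (period 3, group 1): the stated order agrees with the simple trend.
(B) P (period 3, group 15) vs S (period 3, group 16): the stated order contradicts the simple trend.
(C) Ne (period 2, group 18) vs Be (period 2, group 2): the stated order agrees with the simple trend.
(D) B (period 2, group 13) vs Sr (period 5, group 2): the stated order agrees with the simple trend.
The exception is (B): S (3p⁴) ionizes more easily than half-filled P (3p³) because the paired 3p electron in S is pushed out by e⁻–e⁻ repulsion.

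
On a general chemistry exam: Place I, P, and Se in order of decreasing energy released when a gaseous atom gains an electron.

I > Se > P

P is in period 3, group 15; Se is in period 4, group 16; I is in period 5, group 17.
Adding an electron releases more energy for atoms nearer the top right (short of the noble gases).
These sit on a diagonal, where the across-period and down-group effects partly cancel.
Se > P: the two effects oppose for this pair; the across-period effect wins (195 vs 72 kJ/mol).
I > Se: the two effects oppose for this pair; the across-period effect wins (295 vs 195 kJ/mol).
For reference (kJ/mol): P 72, Se 195, I 295.
So from highest to lowest: I > Se > P.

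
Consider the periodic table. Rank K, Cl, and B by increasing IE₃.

IE_3 is the cost of taking one more electron from the +2 cation: K²⁺ is already 1 electron into the core; Cl²⁺ still has 5 valence electrons; B²⁺ still has 1 valence electron.
Breaking into a closed-shell core is much more expensive than removing a leftover valence electron — K has the largest IE_3 here.
Valence configurations: Cl²⁺ [Ne]3s²3p³, B²⁺ [He]2s¹.
The numbers (kJ/mol): K 4420, Cl 3822, B 3660.
Overall IE_3 order: B < Cl < K.

B < Cl < K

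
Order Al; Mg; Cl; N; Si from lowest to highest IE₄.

Si < Cl < N < Mg < Al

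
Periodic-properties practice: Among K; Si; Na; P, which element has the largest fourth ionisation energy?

Na

IE_4 is the cost of taking one more electron from the +3 cation: K³⁺ is already 2 electrons into the core; Si³⁺ still has 1 valence electron; Na³⁺ is already 2 electrons into the core; P³⁺ still has 2 valence electrons.
Breaking into a closed-shell core is much more expensive than removing a leftover valence electron — K and Na have the largest IE_4 here.
Valence configurations: Si³⁺ [Ne]3s¹, P³⁺ [Ne]3s².
Approximate IE_4 values (kJ/mol): K 5877, Si 4356, Na 9543, P 4964.
Putting it together, IE_4: Si < P < K < Na.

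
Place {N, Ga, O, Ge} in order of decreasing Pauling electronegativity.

N is in period 2, group 15; O is in period 2, group 16; Ga is in period 4, group 13; Ge is in period 4, group 14.
Atoms toward the upper right of the periodic table pull bonding electrons most strongly.
These span different periods and groups, so the two trends combine.
Ge > Ga: both are in period 4; the period trend gives Ge the larger value.
N > Ge: both effects reinforce here, so N is clearly the higher of the two.
O > N: both are in period 2; the period trend gives O the larger value.
Approximate values (Pauling): N 3.04, O 3.44, Ga 1.81, Ge 2.01.
So from highest to lowest: O > N > Ge > Ga.

O > N > Ge > Ga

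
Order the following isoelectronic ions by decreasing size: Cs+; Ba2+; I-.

I- > Cs+ > Ba2+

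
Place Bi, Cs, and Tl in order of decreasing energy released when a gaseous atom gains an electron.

Bi > Cs > Tl

Cs is in period 6, group 1; Tl is in period 6, group 13; Bi is in period 6, group 15.
Electron affinity generally becomes more exothermic across a period toward the halogens and less exothermic down a group.
All lie in period 6; the across-period trend (electron affinity increases left to right) applies, with the exception below.
Note the exception: Cs has a higher electron affinity than Tl, contrary to the simple trend — Tl's ns²np¹ configuration gives only a small electron affinity — the sparsely filled np subshell binds an added electron weakly.
Tabulated electron affinity (kJ/mol): Cs 46, Tl 19, Bi 91.
So from highest to lowest: Bi > Cs > Tl.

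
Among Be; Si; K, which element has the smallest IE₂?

Si

Consider each +1 ion: Be⁺ still has 1 valence electron; Si⁺ still has 3 valence electrons; K⁺ is the bare [Ar] core.
Core electrons are held far more tightly than valence electrons, so K tops the IE_2 order.
Valence configurations: Be⁺ [He]2s¹, Si⁺ [Ne]3s²3p¹.
Tabulated IE_2 (kJ/mol): Be 1757, Si 1577, K 3052.
Hence IE_2: Si < Be < K.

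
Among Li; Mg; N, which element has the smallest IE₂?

Mg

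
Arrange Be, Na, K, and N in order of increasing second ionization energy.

Be, N, K, Na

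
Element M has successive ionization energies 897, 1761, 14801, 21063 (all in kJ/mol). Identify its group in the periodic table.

Look for the largest jump between consecutive ionization energies: IE3/IE2 ≈ 8.4, far larger than any earlier ratio.
That jump marks the point where a core electron is being removed. So the atom has 2 valence electrons.
A main-group element with 2 valence electrons is in group 2.

Group 2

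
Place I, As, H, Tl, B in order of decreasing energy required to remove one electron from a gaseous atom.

H > I > As > B > Tl

H is in period 1, group 1; B is in period 2, group 13; As is in period 4, group 15; I is in period 5, group 17; Tl is in period 6, group 13.
IE₁ increases left→right with effective nuclear charge and decreases top→bottom as the valence shell moves farther out.
These span different periods and groups, so the two trends combine.
B > Tl: B sits above Tl in group 13, so the down-group effect alone puts B higher.
As > B: period and group pull opposite ways; the across-period shift dominates (947 vs 801 kJ/mol).
I > As: period and group pull opposite ways; the across-period shift dominates (1008 vs 947 kJ/mol).
H > I: period and group pull opposite ways; the down-group shift dominates (1312 vs 1008 kJ/mol).
For reference (kJ/mol): H 1312, B 801, As 947, I 1008, Tl 589.
So from highest to lowest: H > I > As > B > Tl.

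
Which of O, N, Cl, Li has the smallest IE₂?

Cl

IE_2 is the cost of taking one more electron from the +1 cation: O⁺ still has 5 valence electrons; N⁺ still has 4 valence electrons; Cl⁺ still has 6 valence electrons; Li⁺ is the bare [He] core.
Core electrons are held far more tightly than valence electrons, so Li tops the IE_2 order.
Valence configurations: O⁺ [He]2s²2p³, N⁺ [He]2s²2p², Cl⁺ [Ne]3s²3p⁴.
Approximate IE_2 values (kJ/mol): O 3388, N 2856, Cl 2298, Li 7298.
Hence IE_2: Cl < N < O < Li.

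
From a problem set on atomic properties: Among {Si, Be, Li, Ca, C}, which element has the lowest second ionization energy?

Ca

After 1 electron has been removed, what remains? Si⁺ still has 3 valence electrons; Be⁺ still has 1 valence electron; Li⁺ is the bare [He] core; Ca⁺ still has 1 valence electron; C⁺ still has 3 valence electrons.
Breaking into a closed-shell core is much more expensive than removing a leftover valence electron — Li has the largest IE_2 here.
Valence configurations: Si⁺ [Ne]3s²3p¹, Be⁺ [He]2s¹, Ca⁺ [Ar]4s¹, C⁺ [He]2s²2p¹.
The numbers (kJ/mol): Si 1577, Be 1757, Li 7298, Ca 1145, C 2353.
Putting it together, IE_2: Ca < Si < Be < C < Li.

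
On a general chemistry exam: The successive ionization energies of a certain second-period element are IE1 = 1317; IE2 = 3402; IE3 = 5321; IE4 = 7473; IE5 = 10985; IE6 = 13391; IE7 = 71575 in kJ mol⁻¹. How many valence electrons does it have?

Look for the largest jump between consecutive ionization energies: IE7/IE6 ≈ 5.3, far larger than any earlier ratio.
That jump marks the point where a core electron is being removed. So the atom has 6 valence electrons.

6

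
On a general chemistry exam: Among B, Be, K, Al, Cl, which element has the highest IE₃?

Be

IE_3 is the cost of taking one more electron from the +2 cation: B²⁺ still has 1 valence electron; Be²⁺ is the bare [He] core; K²⁺ is already 1 electron into the core; Al²⁺ still has 1 valence electron; Cl²⁺ still has 5 valence electrons.
Pulling an electron out of a noble-gas core costs far more than removing a remaining valence electron, so K and Be sit at the high end of IE_3.
Valence configurations: B²⁺ [He]2s¹, Al²⁺ [Ne]3s¹, Cl²⁺ [Ne]3s²3p³.
The numbers (kJ/mol): B 3660, Be 14849, K 4420, Al 2745, Cl 3822.
Hence IE_3: Al < B < Cl < K < Be.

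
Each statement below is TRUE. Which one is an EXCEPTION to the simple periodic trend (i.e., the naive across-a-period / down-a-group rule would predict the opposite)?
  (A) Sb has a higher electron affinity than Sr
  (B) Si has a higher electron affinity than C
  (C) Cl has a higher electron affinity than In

The general trend: electron affinity increases across a period and decreases down a group.
(A) Sb (period 5, group 15) vs Sr (period 5, group 2): the stated order agrees with the simple trend.
(B) Si (period 3, group 14) vs C (period 2, group 14): the stated order contradicts the simple trend.
(C) Cl (period 3, group 17) vs In (period 5, group 13): the stated order agrees with the simple trend.
The exception is (B): Si's larger, more diffuse 3p orbitals accept an added electron slightly more readily than C's compact 2p.

(B)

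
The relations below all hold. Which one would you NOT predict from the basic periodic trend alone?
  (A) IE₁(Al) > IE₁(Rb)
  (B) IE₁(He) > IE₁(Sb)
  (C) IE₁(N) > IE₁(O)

(C)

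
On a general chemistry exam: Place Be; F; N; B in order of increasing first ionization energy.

B < Be < N < F

Be is in period 2, group 2; B is in period 2, group 13; N is in period 2, group 15; F is in period 2, group 17.
Removing the outermost electron gets harder across a period and easier down a group.
All lie in period 2; the across-period trend (first ionization energy increases left to right) applies, with the exception below.
Note the exception: Be has a higher first ionization energy than B, contrary to the simple trend — removing B's lone 2p electron is easier than breaking Be's filled 2s².
Tabulated first ionization energy (kJ/mol): Be 900, B 801, N 1402, F 1681.
So from lowest to highest: B < Be < N < F.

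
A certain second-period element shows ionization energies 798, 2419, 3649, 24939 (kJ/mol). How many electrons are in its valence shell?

3

Look for the largest jump between consecutive ionization energies: IE4/IE3 ≈ 6.8, far larger than any earlier ratio.
That jump marks the point where a core electron is being removed. So the atom has 3 valence electrons.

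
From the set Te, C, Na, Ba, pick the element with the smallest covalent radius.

C is in period 2, group 14; Na is in period 3, group 1; Te is in period 5, group 16; Ba is in period 6, group 2.
Radius decreases left→right (rising Z_eff, same n) and increases top→bottom (higher n).
Here both period and group differ, so the two effects have to be weighed against each other.
Te > C: the two effects oppose for this pair; the down-group effect wins (136 vs 75 pm).
Na > Te: period and group pull opposite ways; the across-period shift dominates (155 vs 136 pm).
Ba > Na: the two effects oppose for this pair; the down-group effect wins (196 vs 155 pm).
Approximate values (pm): C 75, Na 155, Te 136, Ba 196.
The smallest covalent radius among these belongs to C.

C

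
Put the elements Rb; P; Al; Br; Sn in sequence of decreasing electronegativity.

Al is in period 3, group 13; P is in period 3, group 15; Br is in period 4, group 17; Rb is in period 5, group 1; Sn is in period 5, group 14.
Smaller atoms with higher effective nuclear charge are more electronegative.
These span different periods and groups, so the two trends combine.
Al > Rb: relative to Rb, both the across-period and down-group shifts push Al's electronegativity up.
Sn > Al: period and group pull opposite ways; the across-period shift dominates (1.96 vs 1.61).
P > Sn: both effects reinforce here, so P is clearly the higher of the two.
Br > P: the two effects oppose for this pair; the across-period effect wins (2.96 vs 2.19).
For reference (Pauling): Al 1.61, P 2.19, Br 2.96, Rb 0.82, Sn 1.96.
So from highest to lowest: Br > P > Sn > Al > Rb.

Br > P > Sn > Al > Rb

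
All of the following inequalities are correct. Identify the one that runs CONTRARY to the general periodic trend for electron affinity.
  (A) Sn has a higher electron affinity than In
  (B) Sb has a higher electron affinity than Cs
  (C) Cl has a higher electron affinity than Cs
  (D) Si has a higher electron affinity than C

(D)

The general trend: electron affinity increases across a period and decreases down a group.
(A) Sn (period 5, group 14) vs In (period 5, group 13): the stated order agrees with the simple trend.
(B) Sb (period 5, group 15) vs Cs (period 6, group 1): the stated order agrees with the simple trend.
(C) Cl (period 3, group 17) vs Cs (period 6, group 1): the stated order agrees with the simple trend.
(D) Si (period 3, group 14) vs C (period 2, group 14): the stated order contradicts the simple trend.
The exception is (D): Si's larger, more diffuse 3p orbitals accept an added electron slightly more readily than C's compact 2p.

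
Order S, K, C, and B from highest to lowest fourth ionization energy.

B, C, K, S

After 3 electrons have been removed, what remains? S³⁺ still has 3 valence electrons; K³⁺ is already 2 electrons into the core; C³⁺ still has 1 valence electron; B³⁺ is the bare [He] core.
Usually core removal costs more than valence removal, but here the competition is close: a tightly held n=2 valence electron can cost more to remove than an n=3 core electron, so the actual values have to decide it.
Valence configurations: S³⁺ [Ne]3s²3p¹, C³⁺ [He]2s¹.
The numbers (kJ/mol): S 4556, K 5877, C 6223, B 25026.
Overall IE_4 order: S < K < C < B.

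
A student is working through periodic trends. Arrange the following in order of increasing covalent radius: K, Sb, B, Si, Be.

B < Be < Si < Sb < K

Across a period the added protons contract the valence shell; down a group each new principal shell makes the atom larger.
Here both period and group differ, so the two effects have to be weighed against each other.
Be > B: both are in period 2; the period trend gives Be the larger value.
Si > Be: the two effects oppose for this pair; the down-group effect wins (116 vs 102 pm).
Sb > Si: the two effects oppose for this pair; the down-group effect wins (140 vs 116 pm).
K > Sb: period and group pull opposite ways; the across-period shift dominates (196 vs 140 pm).
Approximate values (pm): Be 102, B 85, Si 116, K 196, Sb 140.
So from smallest to largest: B < Be < Si < Sb < K.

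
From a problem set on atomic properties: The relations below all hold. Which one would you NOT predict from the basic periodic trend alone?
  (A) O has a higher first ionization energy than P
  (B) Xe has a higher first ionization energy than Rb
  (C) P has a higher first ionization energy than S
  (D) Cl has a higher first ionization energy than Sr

(C)

The general trend: first ionization energy increases across a period and decreases down a group.
(A) O (period 2, group 16) vs P (period 3, group 15): the stated order agrees with the simple trend.
(B) Xe (period 5, group 18) vs Rb (period 5, group 1): the stated order agrees with the simple trend.
(C) P (period 3, group 15) vs S (period 3, group 16): the stated order contradicts the simple trend.
(D) Cl (period 3, group 17) vs Sr (period 5, group 2): the stated order agrees with the simple trend.
The exception is (C): S (3p⁴) ionizes more easily than half-filled P (3p³) because the paired 3p electron in S is pushed out by e⁻–e⁻ repulsion.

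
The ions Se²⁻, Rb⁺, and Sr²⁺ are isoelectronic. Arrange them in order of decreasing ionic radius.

Se²⁻, Rb⁺, Sr²⁺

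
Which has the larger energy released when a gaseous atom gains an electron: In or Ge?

Ge

EA tends to increase across a period and decrease down a group, though the pattern is less regular than for IE or radius.
Here both period and group differ, so the two effects have to be weighed against each other.
Ge > In: relative to In, both the across-period and down-group shifts push Ge's electron affinity up.
Tabulated electron affinity (kJ/mol): Ge 119, In 29.
So Ge has the larger energy released when a gaseous atom gains an electron (Ge > In).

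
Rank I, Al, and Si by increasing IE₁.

Al < Si < I

Al is in period 3, group 13; Si is in period 3, group 14; I is in period 5, group 17.
Removing the outermost electron gets harder across a period and easier down a group.
Neither a single period nor a single group — weigh both effects.
Si > Al: Si lies to the right of Al in period 3, so the across-period effect alone puts Si higher.
I > Si: period and group pull opposite ways; the across-period shift dominates (1008 vs 786 kJ/mol).
Tabulated first ionization energy (kJ/mol): Al 578, Si 786, I 1008.
So from lowest to highest: Al < Si < I.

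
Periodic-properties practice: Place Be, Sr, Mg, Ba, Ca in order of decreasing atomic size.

Ba > Sr > Ca > Mg > Be

Be is in period 2, group 2; Mg is in period 3, group 2; Ca is in period 4, group 2; Sr is in period 5, group 2; Ba is in period 6, group 2.
Across a period the added protons contract the valence shell; down a group each new principal shell makes the atom larger.
All are in group 2, so atomic radius increases down the group.
So from largest to smallest: Ba > Sr > Ca > Mg > Be.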